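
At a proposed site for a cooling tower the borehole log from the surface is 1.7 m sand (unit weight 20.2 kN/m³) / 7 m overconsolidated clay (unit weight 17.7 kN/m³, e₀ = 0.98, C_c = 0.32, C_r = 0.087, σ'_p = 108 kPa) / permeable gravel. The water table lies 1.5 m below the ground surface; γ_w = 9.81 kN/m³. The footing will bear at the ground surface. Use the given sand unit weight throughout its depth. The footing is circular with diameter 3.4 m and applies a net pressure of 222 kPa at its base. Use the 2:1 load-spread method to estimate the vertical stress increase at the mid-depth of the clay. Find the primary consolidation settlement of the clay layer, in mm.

Mid-depth of clay below the ground surface: z = 1.7 + 7/2 = 5.2 m.
Total vertical stress at mid-clay: σ_v = 20.2×1.7 + 17.7×3.5 = 96.29 kPa.
Pore pressure: u = 9.81×(5.2 − 1.5) = 36.297 kPa.
Initial effective stress: σ'_0 = σ_v − u = 96.29 − 36.297 = 59.993 kPa.
Stress increase at mid-clay by the 2:1 spreading method:
Δσ ≈ qD²/(D+z)² = 222×3.4²/(3.4+5.2)² = 34.699 kPa
Final effective stress: σ'_f = 59.993 + 34.699 = 94.692 kPa.
σ'_f = 94.692 ≤ σ'_p = 108 kPa, so the clay remains overconsolidated and only the recompression index applies:
S_c = C_r·H/(1+e₀)·log₁₀(σ'_f/σ'_0) = 0.087×7/1.98×log₁₀(94.692/59.993)
    = 0.30758 × 0.19821 = 0.06097 m

S_c ≈ 61 mm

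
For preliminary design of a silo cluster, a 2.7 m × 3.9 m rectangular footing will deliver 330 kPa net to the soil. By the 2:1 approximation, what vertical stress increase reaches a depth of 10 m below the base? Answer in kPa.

Δσ_z ≈ 19.7 kPa

By the 2:1 method the load spreads at 1 horizontal : 2 vertical, so at depth z the loaded area has grown by z in each plan dimension:
Δσ = qBL/((B+z)(L+z)) = 330×2.7×3.9/((2.7+10)(3.9+10)) = 19.684 kPa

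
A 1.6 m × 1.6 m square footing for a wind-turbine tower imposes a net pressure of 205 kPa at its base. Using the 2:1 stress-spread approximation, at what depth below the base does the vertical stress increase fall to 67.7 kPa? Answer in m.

z ≈ 1.18 m

2:1 spreading — at depth z the loaded area has grown by z in each plan dimension:
qB²/(B+z)² = Δσ_z ⇒ z = B(√(q/Δσ_z) − 1) = 1.6×(√(205/67.7) − 1) = 1.184 m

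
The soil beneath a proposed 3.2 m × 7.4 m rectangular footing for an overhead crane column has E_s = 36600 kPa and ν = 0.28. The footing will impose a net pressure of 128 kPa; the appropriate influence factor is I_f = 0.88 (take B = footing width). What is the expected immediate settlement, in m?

Immediate (elastic) settlement: S_e = q·B·(1−ν²)/E_s · I_f.
S_e = 128 × 3.2 × (1 − 0.28²) / 36600 × 0.88
    = 128 × 3.2 × 0.9216 / 36600 × 0.88
    = 0.009076 m

S_e ≈ 0.00908 m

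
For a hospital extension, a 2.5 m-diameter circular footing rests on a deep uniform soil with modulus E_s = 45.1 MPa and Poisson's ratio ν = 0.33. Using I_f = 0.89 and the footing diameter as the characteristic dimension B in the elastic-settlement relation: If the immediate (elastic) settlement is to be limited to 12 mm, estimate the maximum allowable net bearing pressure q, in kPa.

E_s = 45.1 MPa = 45100 kPa.
S_e = q·B·(1−ν²)/E_s · I_f  ⇒  q = S_e·E_s / (B·(1−ν²)·I_f).
q = 0.012 × 45100 / (2.5 × 0.8911 × 0.89) = 273 kPa

q ≈ 273 kPa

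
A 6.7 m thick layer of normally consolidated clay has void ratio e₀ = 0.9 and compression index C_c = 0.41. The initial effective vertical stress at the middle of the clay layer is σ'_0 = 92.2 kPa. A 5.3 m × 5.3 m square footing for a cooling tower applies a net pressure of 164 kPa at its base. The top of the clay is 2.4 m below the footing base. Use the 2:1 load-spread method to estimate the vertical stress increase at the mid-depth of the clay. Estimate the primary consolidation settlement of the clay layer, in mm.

S_c ≈ 215 mm

Mid-depth of clay below the footing base: z = 2.4 + 6.7/2 = 5.75 m.
Stress increase at mid-clay by the 2:1 spreading method:
Δσ = qBL/((B+z)(L+z)) = 164×5.3×5.3/((5.3+5.75)(5.3+5.75)) = 37.729 kPa
Final effective stress: σ'_f = σ'_0 + Δσ = 92.2 + 37.729 = 129.93 kPa.
Normally consolidated clay, so the full stress increment lies on the virgin compression line:
S_c = C_c·H/(1+e₀)·log₁₀(σ'_f/σ'_0) = 0.41×6.7/(1+0.9)×log₁₀(129.93/92.2)
    = 1.4458 × 0.14898 = 0.2154 m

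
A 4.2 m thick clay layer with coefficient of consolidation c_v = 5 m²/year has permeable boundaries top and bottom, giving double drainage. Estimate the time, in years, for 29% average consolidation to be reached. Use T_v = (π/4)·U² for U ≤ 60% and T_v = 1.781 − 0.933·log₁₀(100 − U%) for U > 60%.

t ≈ 0.0583 years

Drainage path length: H_d = H/2 = 2.1 m (double drainage).
U ≤ 60%: T_v = (π/4)·U² = (π/4)×0.29² = 0.066052.
t = T_v·H_d²/c_v = 0.066052×2.1²/5 = 0.05826 years.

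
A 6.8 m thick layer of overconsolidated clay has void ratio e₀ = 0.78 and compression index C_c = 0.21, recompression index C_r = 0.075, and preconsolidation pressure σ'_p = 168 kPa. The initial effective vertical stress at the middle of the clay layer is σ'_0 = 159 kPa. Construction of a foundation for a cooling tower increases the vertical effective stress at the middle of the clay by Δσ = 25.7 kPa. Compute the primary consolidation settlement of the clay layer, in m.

S_c ≈ 0.0399 m

Final effective stress: σ'_f = 159 + 25.7 = 184.7 kPa.
σ'_f = 184.7 > σ'_p = 168 kPa, so the stress path crosses the preconsolidation pressure — recompression up to σ'_p, then virgin compression beyond:
S_c = H/(1+e₀)·[C_r·log₁₀(σ'_p/σ'_0) + C_c·log₁₀(σ'_f/σ'_p)]
    = 6.8/1.78 × [0.075×log₁₀(168/159) + 0.21×log₁₀(184.7/168)]
    = 3.8202 × [0.0017934 + 0.0086431] = 0.03987 m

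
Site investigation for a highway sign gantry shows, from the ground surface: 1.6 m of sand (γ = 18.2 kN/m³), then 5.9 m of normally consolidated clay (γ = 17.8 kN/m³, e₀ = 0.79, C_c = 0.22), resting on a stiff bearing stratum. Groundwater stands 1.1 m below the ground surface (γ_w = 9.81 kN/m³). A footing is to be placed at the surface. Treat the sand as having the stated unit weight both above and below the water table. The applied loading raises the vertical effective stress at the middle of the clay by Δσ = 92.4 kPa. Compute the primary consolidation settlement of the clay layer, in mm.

Mid-depth of clay below the ground surface: z = 1.6 + 5.9/2 = 4.55 m.
Total vertical stress at mid-clay: σ_v = 18.2×1.6 + 17.8×2.95 = 81.63 kPa.
Pore pressure: u = 9.81×(4.55 − 1.1) = 33.845 kPa.
Initial effective stress: σ'_0 = σ_v − u = 81.63 − 33.845 = 47.785 kPa.
Final effective stress: σ'_f = σ'_0 + Δσ = 47.785 + 92.4 = 140.19 kPa.
Normally consolidated clay, so the full stress increment lies on the virgin compression line:
S_c = C_c·H/(1+e₀)·log₁₀(σ'_f/σ'_0) = 0.22×5.9/(1+0.79)×log₁₀(140.19/47.785)
    = 0.72514 × 0.46743 = 0.339 m

S_c ≈ 339 mm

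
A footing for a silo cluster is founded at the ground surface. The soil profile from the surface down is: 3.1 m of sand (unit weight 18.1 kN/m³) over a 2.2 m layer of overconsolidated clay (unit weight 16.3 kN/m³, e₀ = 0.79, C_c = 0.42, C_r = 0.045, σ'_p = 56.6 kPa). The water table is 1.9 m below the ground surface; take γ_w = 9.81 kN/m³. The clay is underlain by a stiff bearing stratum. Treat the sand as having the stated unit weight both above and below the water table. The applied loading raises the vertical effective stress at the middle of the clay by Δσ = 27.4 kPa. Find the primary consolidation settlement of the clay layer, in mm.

Mid-depth of clay below the ground surface: z = 3.1 + 2.2/2 = 4.2 m.
Total vertical stress at mid-clay: σ_v = 18.1×3.1 + 16.3×1.1 = 74.04 kPa.
Pore pressure: u = 9.81×(4.2 − 1.9) = 22.563 kPa.
Initial effective stress: σ'_0 = σ_v − u = 74.04 − 22.563 = 51.477 kPa.
Final effective stress: σ'_f = 51.477 + 27.4 = 78.877 kPa.
σ'_f = 78.877 > σ'_p = 56.6 kPa, so the stress path crosses the preconsolidation pressure — recompression up to σ'_p, then virgin compression beyond:
S_c = H/(1+e₀)·[C_r·log₁₀(σ'_p/σ'_0) + C_c·log₁₀(σ'_f/σ'_p)]
    = 2.2/1.79 × [0.045×log₁₀(56.6/51.477) + 0.42×log₁₀(78.877/56.6)]
    = 1.2291 × [0.0018541 + 0.060536] = 0.07668 m

S_c ≈ 76.7 mm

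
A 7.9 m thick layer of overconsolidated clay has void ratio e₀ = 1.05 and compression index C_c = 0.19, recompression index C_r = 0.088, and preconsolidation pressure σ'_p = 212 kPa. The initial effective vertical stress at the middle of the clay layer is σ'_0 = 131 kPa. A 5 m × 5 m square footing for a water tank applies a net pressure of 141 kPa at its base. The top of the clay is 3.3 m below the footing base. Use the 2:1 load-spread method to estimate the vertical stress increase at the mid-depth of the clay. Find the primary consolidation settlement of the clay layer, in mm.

S_c ≈ 24.3 mm

Mid-depth of clay below the footing base: z = 3.3 + 7.9/2 = 7.25 m.
Stress increase at mid-clay by the 2:1 spreading method:
Δσ = qBL/((B+z)(L+z)) = 141×5×5/((5+7.25)(5+7.25)) = 23.49 kPa
Final effective stress: σ'_f = 131 + 23.49 = 154.49 kPa.
σ'_f = 154.49 ≤ σ'_p = 212 kPa, so the clay remains overconsolidated and only the recompression index applies:
S_c = C_r·H/(1+e₀)·log₁₀(σ'_f/σ'_0) = 0.088×7.9/2.05×log₁₀(154.49/131)
    = 0.33913 × 0.071629 = 0.02429 m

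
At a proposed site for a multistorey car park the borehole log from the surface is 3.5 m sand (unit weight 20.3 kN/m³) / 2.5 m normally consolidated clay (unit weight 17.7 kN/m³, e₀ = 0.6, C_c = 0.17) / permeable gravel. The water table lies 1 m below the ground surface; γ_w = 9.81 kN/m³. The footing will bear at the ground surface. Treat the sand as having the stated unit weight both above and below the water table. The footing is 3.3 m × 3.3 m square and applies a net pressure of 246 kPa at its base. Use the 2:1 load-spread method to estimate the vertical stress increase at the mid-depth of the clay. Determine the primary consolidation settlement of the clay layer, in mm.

Mid-depth of clay below the ground surface: z = 3.5 + 2.5/2 = 4.75 m.
Total vertical stress at mid-clay: σ_v = 20.3×3.5 + 17.7×1.25 = 93.175 kPa.
Pore pressure: u = 9.81×(4.75 − 1) = 36.788 kPa.
Initial effective stress: σ'_0 = σ_v − u = 93.175 − 36.788 = 56.387 kPa.
Stress increase at mid-clay by the 2:1 spreading method:
Δσ = qBL/((B+z)(L+z)) = 246×3.3×3.3/((3.3+4.75)(3.3+4.75)) = 41.34 kPa
Final effective stress: σ'_f = σ'_0 + Δσ = 56.387 + 41.34 = 97.727 kPa.
Normally consolidated clay, so the full stress increment lies on the virgin compression line:
S_c = C_c·H/(1+e₀)·log₁₀(σ'_f/σ'_0) = 0.17×2.5/(1+0.6)×log₁₀(97.727/56.387)
    = 0.26562 × 0.23884 = 0.06344 m

S_c ≈ 63.4 mm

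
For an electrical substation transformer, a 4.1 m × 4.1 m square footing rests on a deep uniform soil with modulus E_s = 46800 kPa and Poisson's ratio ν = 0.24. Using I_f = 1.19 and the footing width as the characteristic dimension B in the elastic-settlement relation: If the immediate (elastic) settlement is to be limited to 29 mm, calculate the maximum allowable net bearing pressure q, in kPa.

S_e = q·B·(1−ν²)/E_s · I_f  ⇒  q = S_e·E_s / (B·(1−ν²)·I_f).
q = 0.029 × 46800 / (4.1 × 0.9424 × 1.19) = 295.2 kPa

q ≈ 295 kPa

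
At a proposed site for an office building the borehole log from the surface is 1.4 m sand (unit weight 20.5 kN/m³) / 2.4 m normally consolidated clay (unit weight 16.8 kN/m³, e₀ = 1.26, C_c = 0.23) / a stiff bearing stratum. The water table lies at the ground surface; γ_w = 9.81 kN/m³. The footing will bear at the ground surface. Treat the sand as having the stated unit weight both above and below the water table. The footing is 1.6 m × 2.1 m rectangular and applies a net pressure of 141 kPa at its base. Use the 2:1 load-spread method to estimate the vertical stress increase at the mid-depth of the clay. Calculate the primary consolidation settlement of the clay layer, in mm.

Mid-depth of clay below the ground surface: z = 1.4 + 2.4/2 = 2.6 m.
Total vertical stress at mid-clay: σ_v = 20.5×1.4 + 16.8×1.2 = 48.86 kPa.
Pore pressure: u = 9.81×(2.6 − 0) = 25.506 kPa.
Initial effective stress: σ'_0 = σ_v − u = 48.86 − 25.506 = 23.354 kPa.
Stress increase at mid-clay by the 2:1 spreading method:
Δσ = qBL/((B+z)(L+z)) = 141×1.6×2.1/((1.6+2.6)(2.1+2.6)) = 24 kPa
Final effective stress: σ'_f = σ'_0 + Δσ = 23.354 + 24 = 47.354 kPa.
Normally consolidated clay, so the full stress increment lies on the virgin compression line:
S_c = C_c·H/(1+e₀)·log₁₀(σ'_f/σ'_0) = 0.23×2.4/(1+1.26)×log₁₀(47.354/23.354)
    = 0.24425 × 0.307 = 0.07498 m

S_c ≈ 75 mm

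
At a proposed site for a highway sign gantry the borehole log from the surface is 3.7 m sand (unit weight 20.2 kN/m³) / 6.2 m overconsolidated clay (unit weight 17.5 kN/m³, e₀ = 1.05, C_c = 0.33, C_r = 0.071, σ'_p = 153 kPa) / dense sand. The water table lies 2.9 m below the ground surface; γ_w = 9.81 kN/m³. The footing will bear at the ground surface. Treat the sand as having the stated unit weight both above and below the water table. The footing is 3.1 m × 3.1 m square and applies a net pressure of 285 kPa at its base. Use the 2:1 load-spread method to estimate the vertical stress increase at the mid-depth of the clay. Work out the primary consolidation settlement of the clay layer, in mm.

Mid-depth of clay below the ground surface: z = 3.7 + 6.2/2 = 6.8 m.
Total vertical stress at mid-clay: σ_v = 20.2×3.7 + 17.5×3.1 = 128.99 kPa.
Pore pressure: u = 9.81×(6.8 − 2.9) = 38.259 kPa.
Initial effective stress: σ'_0 = σ_v − u = 128.99 − 38.259 = 90.731 kPa.
Stress increase at mid-clay by the 2:1 spreading method:
Δσ = qBL/((B+z)(L+z)) = 285×3.1×3.1/((3.1+6.8)(3.1+6.8)) = 27.945 kPa
Final effective stress: σ'_f = 90.731 + 27.945 = 118.68 kPa.
σ'_f = 118.68 ≤ σ'_p = 153 kPa, so the clay remains overconsolidated and only the recompression index applies:
S_c = C_r·H/(1+e₀)·log₁₀(σ'_f/σ'_0) = 0.071×6.2/2.05×log₁₀(118.68/90.731)
    = 0.21473 × 0.11662 = 0.02504 m

S_c ≈ 25 mm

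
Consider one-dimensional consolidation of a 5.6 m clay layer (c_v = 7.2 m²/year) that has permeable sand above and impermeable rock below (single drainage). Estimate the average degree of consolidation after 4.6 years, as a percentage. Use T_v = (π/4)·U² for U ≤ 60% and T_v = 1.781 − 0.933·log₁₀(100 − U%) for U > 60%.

Drainage path length: H_d = H = 5.6 m (single drainage).
T_v = c_v·t/H_d² = 7.2×4.6/5.6² = 1.0561.
T_v = 1.0561 corresponds to the U > 60% branch:
U = 1 − 10^((1.781 − T_v)/0.933)/100 = 0.9402

U ≈ 94 %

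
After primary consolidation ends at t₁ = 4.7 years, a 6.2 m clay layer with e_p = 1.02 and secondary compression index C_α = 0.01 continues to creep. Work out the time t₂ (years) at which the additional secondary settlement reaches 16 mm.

S_s = C_α·H/(1+e_p)·log₁₀(t₂/t₁) ⇒ log₁₀(t₂/t₁) = S_s·(1+e_p)/(C_α·H).
log₁₀(t₂/t₁) = 0.016 × (1+1.02) / (0.01×6.2) = 0.5213
t₂ = t₁ × 10^0.5213 = 4.7 × 3.321 = 15.61 years

t₂ ≈ 15.6 years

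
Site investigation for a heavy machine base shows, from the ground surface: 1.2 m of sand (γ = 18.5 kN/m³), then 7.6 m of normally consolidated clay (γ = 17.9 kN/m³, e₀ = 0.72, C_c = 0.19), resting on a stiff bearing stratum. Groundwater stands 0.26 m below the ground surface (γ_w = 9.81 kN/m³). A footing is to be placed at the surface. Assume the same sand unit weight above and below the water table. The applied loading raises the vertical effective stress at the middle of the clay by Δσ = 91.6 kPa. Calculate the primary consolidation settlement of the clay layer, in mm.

S_c ≈ 412 mm

Mid-depth of clay below the ground surface: z = 1.2 + 7.6/2 = 5 m.
Total vertical stress at mid-clay: σ_v = 18.5×1.2 + 17.9×3.8 = 90.22 kPa.
Pore pressure: u = 9.81×(5 − 0.26) = 46.499 kPa.
Initial effective stress: σ'_0 = σ_v − u = 90.22 − 46.499 = 43.721 kPa.
Final effective stress: σ'_f = σ'_0 + Δσ = 43.721 + 91.6 = 135.32 kPa.
Normally consolidated clay, so the full stress increment lies on the virgin compression line:
S_c = C_c·H/(1+e₀)·log₁₀(σ'_f/σ'_0) = 0.19×7.6/(1+0.72)×log₁₀(135.32/43.721)
    = 0.83953 × 0.49067 = 0.4119 m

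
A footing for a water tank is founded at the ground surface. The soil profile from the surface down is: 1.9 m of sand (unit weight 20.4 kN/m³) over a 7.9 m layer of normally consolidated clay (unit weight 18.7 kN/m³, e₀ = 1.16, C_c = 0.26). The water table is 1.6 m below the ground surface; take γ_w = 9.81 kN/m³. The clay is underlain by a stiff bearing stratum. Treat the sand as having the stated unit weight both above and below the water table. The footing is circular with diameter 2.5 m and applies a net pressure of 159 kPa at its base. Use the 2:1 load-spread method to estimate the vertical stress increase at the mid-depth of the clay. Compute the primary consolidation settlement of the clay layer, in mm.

Mid-depth of clay below the ground surface: z = 1.9 + 7.9/2 = 5.85 m.
Total vertical stress at mid-clay: σ_v = 20.4×1.9 + 18.7×3.95 = 112.62 kPa.
Pore pressure: u = 9.81×(5.85 − 1.6) = 41.693 kPa.
Initial effective stress: σ'_0 = σ_v − u = 112.62 − 41.693 = 70.927 kPa.
Stress increase at mid-clay by the 2:1 spreading method:
Δσ ≈ qD²/(D+z)² = 159×2.5²/(2.5+5.85)² = 14.253 kPa
Final effective stress: σ'_f = σ'_0 + Δσ = 70.927 + 14.253 = 85.18 kPa.
Normally consolidated clay, so the full stress increment lies on the virgin compression line:
S_c = C_c·H/(1+e₀)·log₁₀(σ'_f/σ'_0) = 0.26×7.9/(1+1.16)×log₁₀(85.18/70.927)
    = 0.95093 × 0.079526 = 0.07562 m

S_c ≈ 75.6 mm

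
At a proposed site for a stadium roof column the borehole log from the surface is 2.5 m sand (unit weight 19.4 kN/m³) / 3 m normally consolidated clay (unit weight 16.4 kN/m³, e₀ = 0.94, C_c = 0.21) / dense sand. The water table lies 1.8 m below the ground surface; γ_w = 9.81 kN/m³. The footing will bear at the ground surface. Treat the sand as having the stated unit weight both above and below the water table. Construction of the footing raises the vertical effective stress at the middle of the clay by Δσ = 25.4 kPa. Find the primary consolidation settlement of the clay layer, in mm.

S_c ≈ 56.5 mm

Mid-depth of clay below the ground surface: z = 2.5 + 3/2 = 4 m.
Total vertical stress at mid-clay: σ_v = 19.4×2.5 + 16.4×1.5 = 73.1 kPa.
Pore pressure: u = 9.81×(4 − 1.8) = 21.582 kPa.
Initial effective stress: σ'_0 = σ_v − u = 73.1 − 21.582 = 51.518 kPa.
Final effective stress: σ'_f = σ'_0 + Δσ = 51.518 + 25.4 = 76.918 kPa.
Normally consolidated clay, so the full stress increment lies on the virgin compression line:
S_c = C_c·H/(1+e₀)·log₁₀(σ'_f/σ'_0) = 0.21×3/(1+0.94)×log₁₀(76.918/51.518)
    = 0.32474 × 0.17407 = 0.05653 m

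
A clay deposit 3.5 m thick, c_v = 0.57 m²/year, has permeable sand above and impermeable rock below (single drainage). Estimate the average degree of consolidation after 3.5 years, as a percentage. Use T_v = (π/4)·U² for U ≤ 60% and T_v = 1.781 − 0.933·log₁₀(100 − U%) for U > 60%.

Drainage path length: H_d = H = 3.5 m (single drainage).
T_v = c_v·t/H_d² = 0.57×3.5/3.5² = 0.16286.
T_v = 0.16286 corresponds to the U ≤ 60% branch:
U = √(4T_v/π) = 0.4554

U ≈ 45.5 %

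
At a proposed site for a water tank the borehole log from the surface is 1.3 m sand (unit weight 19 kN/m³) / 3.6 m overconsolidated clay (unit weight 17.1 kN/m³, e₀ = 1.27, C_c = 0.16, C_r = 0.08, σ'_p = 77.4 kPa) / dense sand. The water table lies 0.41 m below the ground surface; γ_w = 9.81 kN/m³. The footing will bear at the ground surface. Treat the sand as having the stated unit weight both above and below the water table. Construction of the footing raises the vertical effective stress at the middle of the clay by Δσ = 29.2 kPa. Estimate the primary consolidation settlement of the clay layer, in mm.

Mid-depth of clay below the ground surface: z = 1.3 + 3.6/2 = 3.1 m.
Total vertical stress at mid-clay: σ_v = 19×1.3 + 17.1×1.8 = 55.48 kPa.
Pore pressure: u = 9.81×(3.1 − 0.41) = 26.389 kPa.
Initial effective stress: σ'_0 = σ_v − u = 55.48 − 26.389 = 29.091 kPa.
Final effective stress: σ'_f = 29.091 + 29.2 = 58.291 kPa.
σ'_f = 58.291 ≤ σ'_p = 77.4 kPa, so the clay remains overconsolidated and only the recompression index applies:
S_c = C_r·H/(1+e₀)·log₁₀(σ'_f/σ'_0) = 0.08×3.6/2.27×log₁₀(58.291/29.091)
    = 0.12687 × 0.30184 = 0.0383 m

S_c ≈ 38.3 mm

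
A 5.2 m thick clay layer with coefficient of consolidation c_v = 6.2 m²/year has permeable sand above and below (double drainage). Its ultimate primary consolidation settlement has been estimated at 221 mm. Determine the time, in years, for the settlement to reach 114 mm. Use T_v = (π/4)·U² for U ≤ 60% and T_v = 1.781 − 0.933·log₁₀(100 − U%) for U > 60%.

Drainage path length: H_d = H/2 = 2.6 m (double drainage).
U = S(t)/S_ult = 114/221 = 0.5158.
U ≤ 60%: T_v = (π/4)·U² = (π/4)×0.51584² = 0.20898.
t = T_v·H_d²/c_v = 0.20898×2.6²/6.2 = 0.2279 years.

t ≈ 0.228 years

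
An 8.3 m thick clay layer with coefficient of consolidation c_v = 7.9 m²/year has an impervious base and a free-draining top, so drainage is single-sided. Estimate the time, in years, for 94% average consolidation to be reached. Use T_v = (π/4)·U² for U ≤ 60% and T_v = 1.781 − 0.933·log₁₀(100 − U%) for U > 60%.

t ≈ 9.2 years

Drainage path length: H_d = H = 8.3 m (single drainage).
U > 60%: T_v = 1.781 − 0.933·log₁₀(100 − 94) = 1.055.
t = T_v·H_d²/c_v = 1.055×8.3²/7.9 = 9.2 years.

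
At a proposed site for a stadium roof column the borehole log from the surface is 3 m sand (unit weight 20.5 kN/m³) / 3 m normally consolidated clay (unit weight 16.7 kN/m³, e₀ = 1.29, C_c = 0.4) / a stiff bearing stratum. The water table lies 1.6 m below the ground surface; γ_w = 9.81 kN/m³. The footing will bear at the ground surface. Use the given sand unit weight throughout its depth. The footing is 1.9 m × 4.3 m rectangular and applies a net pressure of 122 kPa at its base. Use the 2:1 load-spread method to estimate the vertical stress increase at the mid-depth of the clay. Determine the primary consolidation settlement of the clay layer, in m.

Mid-depth of clay below the ground surface: z = 3 + 3/2 = 4.5 m.
Total vertical stress at mid-clay: σ_v = 20.5×3 + 16.7×1.5 = 86.55 kPa.
Pore pressure: u = 9.81×(4.5 − 1.6) = 28.449 kPa.
Initial effective stress: σ'_0 = σ_v − u = 86.55 − 28.449 = 58.101 kPa.
Stress increase at mid-clay by the 2:1 spreading method:
Δσ = qBL/((B+z)(L+z)) = 122×1.9×4.3/((1.9+4.5)(4.3+4.5)) = 17.698 kPa
Final effective stress: σ'_f = σ'_0 + Δσ = 58.101 + 17.698 = 75.799 kPa.
Normally consolidated clay, so the full stress increment lies on the virgin compression line:
S_c = C_c·H/(1+e₀)·log₁₀(σ'_f/σ'_0) = 0.4×3/(1+1.29)×log₁₀(75.799/58.101)
    = 0.52402 × 0.11548 = 0.06051 m

S_c ≈ 0.0605 m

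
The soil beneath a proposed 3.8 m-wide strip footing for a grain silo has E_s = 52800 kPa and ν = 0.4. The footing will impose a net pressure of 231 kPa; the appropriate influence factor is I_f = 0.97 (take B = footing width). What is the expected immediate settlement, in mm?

S_e ≈ 13.5 mm

Immediate (elastic) settlement: S_e = q·B·(1−ν²)/E_s · I_f.
S_e = 231 × 3.8 × (1 − 0.4²) / 52800 × 0.97
    = 231 × 3.8 × 0.84 / 52800 × 0.97
    = 0.01355 m = 13.55 mm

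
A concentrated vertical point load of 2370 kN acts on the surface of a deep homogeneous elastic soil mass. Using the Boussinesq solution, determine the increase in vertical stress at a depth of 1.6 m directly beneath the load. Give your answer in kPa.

Δσ_z ≈ 442 kPa

Boussinesq vertical stress below a point load on an elastic half-space:
Δσ_z = 3P/(2πz²) · [1 + (r/z)²]^(−5/2)
r/z = 0/1.6 = 0; [1+(r/z)²]^(−5/2) = 1.
Δσ_z = 3×2370/(2π×1.6²) × 1 = 442.03 × 1 = 442 kPa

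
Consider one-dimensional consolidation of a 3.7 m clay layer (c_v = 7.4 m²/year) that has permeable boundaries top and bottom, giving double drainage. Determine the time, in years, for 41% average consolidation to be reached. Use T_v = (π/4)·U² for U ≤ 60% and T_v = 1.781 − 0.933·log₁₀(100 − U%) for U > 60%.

t ≈ 0.0611 years

Drainage path length: H_d = H/2 = 1.85 m (double drainage).
U ≤ 60%: T_v = (π/4)·U² = (π/4)×0.41² = 0.13203.
t = T_v·H_d²/c_v = 0.13203×1.85²/7.4 = 0.06106 years.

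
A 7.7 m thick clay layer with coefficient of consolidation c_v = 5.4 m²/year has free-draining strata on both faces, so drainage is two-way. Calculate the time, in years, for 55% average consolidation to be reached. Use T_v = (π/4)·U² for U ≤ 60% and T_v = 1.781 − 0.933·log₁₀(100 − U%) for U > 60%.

t ≈ 0.652 years

Drainage path length: H_d = H/2 = 3.85 m (double drainage).
U ≤ 60%: T_v = (π/4)·U² = (π/4)×0.55² = 0.23758.
t = T_v·H_d²/c_v = 0.23758×3.85²/5.4 = 0.6521 years.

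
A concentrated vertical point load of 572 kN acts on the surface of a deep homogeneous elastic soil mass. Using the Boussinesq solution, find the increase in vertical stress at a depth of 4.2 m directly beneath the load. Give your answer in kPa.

Boussinesq vertical stress below a point load on an elastic half-space:
Δσ_z = 3P/(2πz²) · [1 + (r/z)²]^(−5/2)
r/z = 0/4.2 = 0; [1+(r/z)²]^(−5/2) = 1.
Δσ_z = 3×572/(2π×4.2²) × 1 = 15.482 × 1 = 15.48 kPa

Δσ_z ≈ 15.5 kPa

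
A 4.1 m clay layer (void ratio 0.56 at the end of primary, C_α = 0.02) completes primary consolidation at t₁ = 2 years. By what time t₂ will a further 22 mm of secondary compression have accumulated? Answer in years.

t₂ ≈ 5.24 years

S_s = C_α·H/(1+e_p)·log₁₀(t₂/t₁) ⇒ log₁₀(t₂/t₁) = S_s·(1+e_p)/(C_α·H).
log₁₀(t₂/t₁) = 0.022 × (1+0.56) / (0.02×4.1) = 0.4185
t₂ = t₁ × 10^0.4185 = 2 × 2.621 = 5.243 years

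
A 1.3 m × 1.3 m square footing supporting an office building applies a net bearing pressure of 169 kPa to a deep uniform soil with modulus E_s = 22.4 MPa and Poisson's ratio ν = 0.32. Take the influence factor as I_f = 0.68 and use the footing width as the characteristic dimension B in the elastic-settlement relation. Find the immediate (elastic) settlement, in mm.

S_e ≈ 5.99 mm

Immediate (elastic) settlement: S_e = q·B·(1−ν²)/E_s · I_f.
E_s = 22.4 MPa = 22400 kPa.
S_e = 169 × 1.3 × (1 − 0.32²) / 22400 × 0.68
    = 169 × 1.3 × 0.8976 / 22400 × 0.68
    = 0.005987 m = 5.987 mm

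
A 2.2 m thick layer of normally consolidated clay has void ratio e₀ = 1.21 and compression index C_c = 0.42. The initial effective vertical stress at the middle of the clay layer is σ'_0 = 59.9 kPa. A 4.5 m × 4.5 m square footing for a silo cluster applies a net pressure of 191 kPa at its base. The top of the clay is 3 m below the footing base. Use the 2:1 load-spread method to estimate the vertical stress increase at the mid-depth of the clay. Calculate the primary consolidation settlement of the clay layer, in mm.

S_c ≈ 114 mm

Mid-depth of clay below the footing base: z = 3 + 2.2/2 = 4.1 m.
Stress increase at mid-clay by the 2:1 spreading method:
Δσ = qBL/((B+z)(L+z)) = 191×4.5×4.5/((4.5+4.1)(4.5+4.1)) = 52.295 kPa
Final effective stress: σ'_f = σ'_0 + Δσ = 59.9 + 52.295 = 112.19 kPa.
Normally consolidated clay, so the full stress increment lies on the virgin compression line:
S_c = C_c·H/(1+e₀)·log₁₀(σ'_f/σ'_0) = 0.42×2.2/(1+1.21)×log₁₀(112.19/59.9)
    = 0.4181 × 0.27253 = 0.1139 m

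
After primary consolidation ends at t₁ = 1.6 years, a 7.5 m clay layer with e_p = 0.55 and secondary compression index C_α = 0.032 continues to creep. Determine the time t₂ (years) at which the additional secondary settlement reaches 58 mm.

S_s = C_α·H/(1+e_p)·log₁₀(t₂/t₁) ⇒ log₁₀(t₂/t₁) = S_s·(1+e_p)/(C_α·H).
log₁₀(t₂/t₁) = 0.058 × (1+0.55) / (0.032×7.5) = 0.3746
t₂ = t₁ × 10^0.3746 = 1.6 × 2.369 = 3.791 years

t₂ ≈ 3.79 years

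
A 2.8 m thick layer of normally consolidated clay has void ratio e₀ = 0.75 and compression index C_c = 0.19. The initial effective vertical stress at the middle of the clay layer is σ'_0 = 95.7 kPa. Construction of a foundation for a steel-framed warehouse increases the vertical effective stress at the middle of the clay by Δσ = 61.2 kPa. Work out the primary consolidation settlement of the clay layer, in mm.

S_c ≈ 65.3 mm

Final effective stress: σ'_f = σ'_0 + Δσ = 95.7 + 61.2 = 156.9 kPa.
Normally consolidated clay, so the full stress increment lies on the virgin compression line:
S_c = C_c·H/(1+e₀)·log₁₀(σ'_f/σ'_0) = 0.19×2.8/(1+0.75)×log₁₀(156.9/95.7)
    = 0.304 × 0.21471 = 0.06527 m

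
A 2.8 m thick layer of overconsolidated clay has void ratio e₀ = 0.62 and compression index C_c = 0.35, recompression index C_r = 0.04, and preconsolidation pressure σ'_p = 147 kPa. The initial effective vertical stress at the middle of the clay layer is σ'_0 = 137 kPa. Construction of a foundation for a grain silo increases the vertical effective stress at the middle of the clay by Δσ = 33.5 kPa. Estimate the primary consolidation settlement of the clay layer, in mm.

S_c ≈ 41.1 mm

Final effective stress: σ'_f = 137 + 33.5 = 170.5 kPa.
σ'_f = 170.5 > σ'_p = 147 kPa, so the stress path crosses the preconsolidation pressure — recompression up to σ'_p, then virgin compression beyond:
S_c = H/(1+e₀)·[C_r·log₁₀(σ'_p/σ'_0) + C_c·log₁₀(σ'_f/σ'_p)]
    = 2.8/1.62 × [0.04×log₁₀(147/137) + 0.35×log₁₀(170.5/147)]
    = 1.7284 × [0.0012239 + 0.022542] = 0.04108 m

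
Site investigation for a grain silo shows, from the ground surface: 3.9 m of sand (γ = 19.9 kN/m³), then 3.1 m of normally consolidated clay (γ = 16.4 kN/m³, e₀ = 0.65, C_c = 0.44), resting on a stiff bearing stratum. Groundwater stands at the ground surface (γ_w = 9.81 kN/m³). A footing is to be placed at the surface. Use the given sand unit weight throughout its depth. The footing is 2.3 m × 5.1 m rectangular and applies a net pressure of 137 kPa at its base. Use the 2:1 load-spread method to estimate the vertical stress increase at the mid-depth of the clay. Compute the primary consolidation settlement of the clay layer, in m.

S_c ≈ 0.12 m

Mid-depth of clay below the ground surface: z = 3.9 + 3.1/2 = 5.45 m.
Total vertical stress at mid-clay: σ_v = 19.9×3.9 + 16.4×1.55 = 103.03 kPa.
Pore pressure: u = 9.81×(5.45 − 0) = 53.465 kPa.
Initial effective stress: σ'_0 = σ_v − u = 103.03 − 53.465 = 49.565 kPa.
Stress increase at mid-clay by the 2:1 spreading method:
Δσ = qBL/((B+z)(L+z)) = 137×2.3×5.1/((2.3+5.45)(5.1+5.45)) = 19.655 kPa
Final effective stress: σ'_f = σ'_0 + Δσ = 49.565 + 19.655 = 69.22 kPa.
Normally consolidated clay, so the full stress increment lies on the virgin compression line:
S_c = C_c·H/(1+e₀)·log₁₀(σ'_f/σ'_0) = 0.44×3.1/(1+0.65)×log₁₀(69.22/49.565)
    = 0.82667 × 0.14506 = 0.1199 m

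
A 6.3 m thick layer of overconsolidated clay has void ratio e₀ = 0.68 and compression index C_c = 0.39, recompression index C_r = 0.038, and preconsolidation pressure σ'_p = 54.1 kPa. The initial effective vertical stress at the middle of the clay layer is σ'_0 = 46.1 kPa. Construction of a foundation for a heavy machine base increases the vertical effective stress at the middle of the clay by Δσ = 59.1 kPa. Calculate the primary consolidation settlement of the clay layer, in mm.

S_c ≈ 432 mm

Final effective stress: σ'_f = 46.1 + 59.1 = 105.2 kPa.
σ'_f = 105.2 > σ'_p = 54.1 kPa, so the stress path crosses the preconsolidation pressure — recompression up to σ'_p, then virgin compression beyond:
S_c = H/(1+e₀)·[C_r·log₁₀(σ'_p/σ'_0) + C_c·log₁₀(σ'_f/σ'_p)]
    = 6.3/1.68 × [0.038×log₁₀(54.1/46.1) + 0.39×log₁₀(105.2/54.1)]
    = 3.75 × [0.0026409 + 0.11264] = 0.4323 m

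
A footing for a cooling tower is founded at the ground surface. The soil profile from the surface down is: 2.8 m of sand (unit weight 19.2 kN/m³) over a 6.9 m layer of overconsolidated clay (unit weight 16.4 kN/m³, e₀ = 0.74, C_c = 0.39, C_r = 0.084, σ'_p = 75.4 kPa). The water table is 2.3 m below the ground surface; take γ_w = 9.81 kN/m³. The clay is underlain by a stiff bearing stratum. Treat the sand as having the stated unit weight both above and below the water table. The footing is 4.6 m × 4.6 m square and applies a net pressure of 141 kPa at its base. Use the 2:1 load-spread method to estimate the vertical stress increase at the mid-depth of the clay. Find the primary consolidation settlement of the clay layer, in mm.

S_c ≈ 176 mm

Mid-depth of clay below the ground surface: z = 2.8 + 6.9/2 = 6.25 m.
Total vertical stress at mid-clay: σ_v = 19.2×2.8 + 16.4×3.45 = 110.34 kPa.
Pore pressure: u = 9.81×(6.25 − 2.3) = 38.75 kPa.
Initial effective stress: σ'_0 = σ_v − u = 110.34 − 38.75 = 71.59 kPa.
Stress increase at mid-clay by the 2:1 spreading method:
Δσ = qBL/((B+z)(L+z)) = 141×4.6×4.6/((4.6+6.25)(4.6+6.25)) = 25.344 kPa
Final effective stress: σ'_f = 71.59 + 25.344 = 96.934 kPa.
σ'_f = 96.934 > σ'_p = 75.4 kPa, so the stress path crosses the preconsolidation pressure — recompression up to σ'_p, then virgin compression beyond:
S_c = H/(1+e₀)·[C_r·log₁₀(σ'_p/σ'_0) + C_c·log₁₀(σ'_f/σ'_p)]
    = 6.9/1.74 × [0.084×log₁₀(75.4/71.59) + 0.39×log₁₀(96.934/75.4)]
    = 3.9655 × [0.0018916 + 0.042551] = 0.1762 m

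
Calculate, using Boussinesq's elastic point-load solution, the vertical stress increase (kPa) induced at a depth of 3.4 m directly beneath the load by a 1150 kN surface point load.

Δσ_z ≈ 47.5 kPa

Boussinesq vertical stress below a point load on an elastic half-space:
Δσ_z = 3P/(2πz²) · [1 + (r/z)²]^(−5/2)
r/z = 0/3.4 = 0; [1+(r/z)²]^(−5/2) = 1.
Δσ_z = 3×1150/(2π×3.4²) × 1 = 47.499 × 1 = 47.5 kPa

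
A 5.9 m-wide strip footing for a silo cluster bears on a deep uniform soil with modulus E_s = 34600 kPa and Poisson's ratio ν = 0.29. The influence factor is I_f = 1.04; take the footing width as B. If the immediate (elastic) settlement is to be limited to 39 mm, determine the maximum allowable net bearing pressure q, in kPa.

S_e = q·B·(1−ν²)/E_s · I_f  ⇒  q = S_e·E_s / (B·(1−ν²)·I_f).
q = 0.039 × 34600 / (5.9 × 0.9159 × 1.04) = 240.1 kPa

q ≈ 240 kPa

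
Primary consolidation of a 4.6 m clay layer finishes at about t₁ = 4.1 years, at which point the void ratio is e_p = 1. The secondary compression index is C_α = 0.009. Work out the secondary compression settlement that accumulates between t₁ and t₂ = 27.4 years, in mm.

S_s ≈ 17.1 mm

Secondary compression: S_s = C_α·H/(1+e_p)·log₁₀(t₂/t₁)
S_s = 0.009×4.6/(1+1)×log₁₀(27.4/4.1)
    = 0.0207 × 0.825 = 0.01708 m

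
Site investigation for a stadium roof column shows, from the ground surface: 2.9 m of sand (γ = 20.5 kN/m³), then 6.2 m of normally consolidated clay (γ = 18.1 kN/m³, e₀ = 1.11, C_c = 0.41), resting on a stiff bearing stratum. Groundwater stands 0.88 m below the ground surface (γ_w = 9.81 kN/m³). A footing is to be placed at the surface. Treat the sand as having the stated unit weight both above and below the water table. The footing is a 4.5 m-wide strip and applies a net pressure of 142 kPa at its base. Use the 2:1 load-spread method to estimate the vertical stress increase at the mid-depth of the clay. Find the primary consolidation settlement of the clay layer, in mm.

Mid-depth of clay below the ground surface: z = 2.9 + 6.2/2 = 6 m.
Total vertical stress at mid-clay: σ_v = 20.5×2.9 + 18.1×3.1 = 115.56 kPa.
Pore pressure: u = 9.81×(6 − 0.88) = 50.227 kPa.
Initial effective stress: σ'_0 = σ_v − u = 115.56 − 50.227 = 65.333 kPa.
Stress increase at mid-clay by the 2:1 spreading method:
Δσ = qB/(B+z) = 142×4.5/(4.5+6) = 60.857 kPa
Final effective stress: σ'_f = σ'_0 + Δσ = 65.333 + 60.857 = 126.19 kPa.
Normally consolidated clay, so the full stress increment lies on the virgin compression line:
S_c = C_c·H/(1+e₀)·log₁₀(σ'_f/σ'_0) = 0.41×6.2/(1+1.11)×log₁₀(126.19/65.333)
    = 1.2047 × 0.28589 = 0.3444 m

S_c ≈ 344 mm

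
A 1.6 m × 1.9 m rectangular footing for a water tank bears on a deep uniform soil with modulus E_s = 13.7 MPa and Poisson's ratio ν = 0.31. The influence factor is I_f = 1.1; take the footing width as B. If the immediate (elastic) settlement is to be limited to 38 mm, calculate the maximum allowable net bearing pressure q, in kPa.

q ≈ 327 kPa

E_s = 13.7 MPa = 13700 kPa.
S_e = q·B·(1−ν²)/E_s · I_f  ⇒  q = S_e·E_s / (B·(1−ν²)·I_f).
q = 0.038 × 13700 / (1.6 × 0.9039 × 1.1) = 327.2 kPa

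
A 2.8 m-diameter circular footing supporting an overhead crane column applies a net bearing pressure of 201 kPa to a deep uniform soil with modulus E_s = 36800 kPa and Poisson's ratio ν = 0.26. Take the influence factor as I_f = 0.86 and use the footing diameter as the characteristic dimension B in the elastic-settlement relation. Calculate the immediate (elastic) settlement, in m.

S_e ≈ 0.0123 m

Immediate (elastic) settlement: S_e = q·B·(1−ν²)/E_s · I_f.
S_e = 201 × 2.8 × (1 − 0.26²) / 36800 × 0.86
    = 201 × 2.8 × 0.9324 / 36800 × 0.86
    = 0.01226 m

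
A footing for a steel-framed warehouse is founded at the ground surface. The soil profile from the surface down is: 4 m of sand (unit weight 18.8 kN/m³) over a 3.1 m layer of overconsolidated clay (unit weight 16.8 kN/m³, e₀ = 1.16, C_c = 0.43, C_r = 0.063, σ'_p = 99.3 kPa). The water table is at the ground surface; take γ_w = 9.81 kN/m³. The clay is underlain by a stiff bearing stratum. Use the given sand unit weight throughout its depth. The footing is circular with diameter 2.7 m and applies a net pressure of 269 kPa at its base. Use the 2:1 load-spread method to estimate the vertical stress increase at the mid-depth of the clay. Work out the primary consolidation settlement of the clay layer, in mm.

S_c ≈ 18.8 mm

Mid-depth of clay below the ground surface: z = 4 + 3.1/2 = 5.55 m.
Total vertical stress at mid-clay: σ_v = 18.8×4 + 16.8×1.55 = 101.24 kPa.
Pore pressure: u = 9.81×(5.55 − 0) = 54.446 kPa.
Initial effective stress: σ'_0 = σ_v − u = 101.24 − 54.446 = 46.794 kPa.
Stress increase at mid-clay by the 2:1 spreading method:
Δσ ≈ qD²/(D+z)² = 269×2.7²/(2.7+5.55)² = 28.812 kPa
Final effective stress: σ'_f = 46.794 + 28.812 = 75.606 kPa.
σ'_f = 75.606 ≤ σ'_p = 99.3 kPa, so the clay remains overconsolidated and only the recompression index applies:
S_c = C_r·H/(1+e₀)·log₁₀(σ'_f/σ'_0) = 0.063×3.1/2.16×log₁₀(75.606/46.794)
    = 0.090418 × 0.20837 = 0.01884 m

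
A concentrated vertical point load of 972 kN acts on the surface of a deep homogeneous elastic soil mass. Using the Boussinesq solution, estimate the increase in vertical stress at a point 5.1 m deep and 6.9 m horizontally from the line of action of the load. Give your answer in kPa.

Boussinesq vertical stress below a point load on an elastic half-space:
Δσ_z = 3P/(2πz²) · [1 + (r/z)²]^(−5/2)
r/z = 6.9/5.1 = 1.3529; [1+(r/z)²]^(−5/2) = 0.074193.
Δσ_z = 3×972/(2π×5.1²) × 0.074193 = 17.843 × 0.074193 = 1.324 kPa

Δσ_z ≈ 1.32 kPa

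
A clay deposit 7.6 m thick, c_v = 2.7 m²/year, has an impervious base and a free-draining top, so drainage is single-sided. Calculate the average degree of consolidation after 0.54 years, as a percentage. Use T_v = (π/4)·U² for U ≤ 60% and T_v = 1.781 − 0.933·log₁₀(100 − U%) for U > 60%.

Drainage path length: H_d = H = 7.6 m (single drainage).
T_v = c_v·t/H_d² = 2.7×0.54/7.6² = 0.025242.
T_v = 0.025242 corresponds to the U ≤ 60% branch:
U = √(4T_v/π) = 0.1793

U ≈ 17.9 %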